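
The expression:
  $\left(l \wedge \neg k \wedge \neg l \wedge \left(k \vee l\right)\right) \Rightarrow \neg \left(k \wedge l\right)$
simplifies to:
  $\text{True}$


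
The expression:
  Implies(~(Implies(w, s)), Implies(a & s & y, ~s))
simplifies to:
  True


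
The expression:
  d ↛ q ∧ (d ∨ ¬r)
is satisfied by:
  {d: True, q: False}


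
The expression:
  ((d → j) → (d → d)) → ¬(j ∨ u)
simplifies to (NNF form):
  ¬j ∧ ¬u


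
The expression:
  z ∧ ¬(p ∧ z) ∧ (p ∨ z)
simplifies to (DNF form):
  z ∧ ¬p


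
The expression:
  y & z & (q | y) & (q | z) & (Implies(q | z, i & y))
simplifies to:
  i & y & z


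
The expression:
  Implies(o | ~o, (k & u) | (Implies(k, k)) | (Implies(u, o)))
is always true.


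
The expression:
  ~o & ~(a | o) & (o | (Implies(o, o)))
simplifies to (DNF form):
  ~a & ~o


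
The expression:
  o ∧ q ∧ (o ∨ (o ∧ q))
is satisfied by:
  {o: True, q: True}


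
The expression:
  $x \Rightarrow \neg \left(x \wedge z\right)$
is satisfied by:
  {z: False, x: False}
  {x: True, z: False}
  {z: True, x: False}


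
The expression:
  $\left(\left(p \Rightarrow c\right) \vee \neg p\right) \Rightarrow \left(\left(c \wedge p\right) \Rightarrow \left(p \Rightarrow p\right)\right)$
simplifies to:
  $\text{True}$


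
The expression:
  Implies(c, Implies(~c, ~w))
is always true.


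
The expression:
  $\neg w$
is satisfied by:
  {w: False}


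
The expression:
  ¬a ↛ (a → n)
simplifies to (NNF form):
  False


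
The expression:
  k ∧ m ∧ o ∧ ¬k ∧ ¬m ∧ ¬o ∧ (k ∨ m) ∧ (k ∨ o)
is never true.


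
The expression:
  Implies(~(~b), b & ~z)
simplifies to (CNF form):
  ~b | ~z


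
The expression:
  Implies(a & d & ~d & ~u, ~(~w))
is always true.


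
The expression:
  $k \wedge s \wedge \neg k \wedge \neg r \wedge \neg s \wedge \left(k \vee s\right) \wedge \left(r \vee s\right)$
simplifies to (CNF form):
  $\text{False}$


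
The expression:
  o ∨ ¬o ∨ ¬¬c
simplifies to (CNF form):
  True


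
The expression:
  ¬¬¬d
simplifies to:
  ¬d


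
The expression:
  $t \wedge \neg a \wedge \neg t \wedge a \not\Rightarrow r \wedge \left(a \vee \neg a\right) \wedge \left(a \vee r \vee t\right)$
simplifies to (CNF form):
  $\text{False}$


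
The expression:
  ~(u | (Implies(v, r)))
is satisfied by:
  {v: True, u: False, r: False}


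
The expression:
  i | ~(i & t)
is always true.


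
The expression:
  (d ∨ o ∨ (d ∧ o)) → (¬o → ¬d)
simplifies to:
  o ∨ ¬d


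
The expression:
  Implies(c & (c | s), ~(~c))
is always true.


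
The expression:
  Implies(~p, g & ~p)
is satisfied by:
  {g: True, p: True}
  {g: True, p: False}
  {p: True, g: False}


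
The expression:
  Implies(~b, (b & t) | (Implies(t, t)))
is always true.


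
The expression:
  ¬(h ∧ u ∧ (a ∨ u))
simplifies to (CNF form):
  ¬h ∨ ¬u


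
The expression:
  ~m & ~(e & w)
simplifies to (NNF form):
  ~m & (~e | ~w)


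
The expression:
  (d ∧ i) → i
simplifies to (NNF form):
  True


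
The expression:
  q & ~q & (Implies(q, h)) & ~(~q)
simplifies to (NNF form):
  False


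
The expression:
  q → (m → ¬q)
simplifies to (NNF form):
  ¬m ∨ ¬q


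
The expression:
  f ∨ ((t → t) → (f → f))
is always true.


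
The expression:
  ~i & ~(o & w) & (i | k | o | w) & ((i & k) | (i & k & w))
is never true.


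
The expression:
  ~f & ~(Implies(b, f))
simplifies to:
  b & ~f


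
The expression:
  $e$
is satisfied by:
  {e: True}


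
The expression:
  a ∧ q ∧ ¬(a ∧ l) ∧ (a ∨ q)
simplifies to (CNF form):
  a ∧ q ∧ ¬l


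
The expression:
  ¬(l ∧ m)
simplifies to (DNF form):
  ¬l ∨ ¬m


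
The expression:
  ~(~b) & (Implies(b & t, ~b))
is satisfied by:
  {b: True, t: False}


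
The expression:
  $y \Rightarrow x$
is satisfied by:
  {x: True, y: False}
  {y: False, x: False}
  {y: True, x: True}


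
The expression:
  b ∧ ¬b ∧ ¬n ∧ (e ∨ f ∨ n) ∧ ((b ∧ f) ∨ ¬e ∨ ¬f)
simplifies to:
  False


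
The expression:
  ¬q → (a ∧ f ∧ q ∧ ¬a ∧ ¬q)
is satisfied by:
  {q: True}


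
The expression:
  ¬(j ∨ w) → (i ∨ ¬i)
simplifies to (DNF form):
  True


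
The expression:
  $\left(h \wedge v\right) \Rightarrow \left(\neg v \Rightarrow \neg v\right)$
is always true.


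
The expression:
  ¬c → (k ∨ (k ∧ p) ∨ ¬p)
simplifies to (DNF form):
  c ∨ k ∨ ¬p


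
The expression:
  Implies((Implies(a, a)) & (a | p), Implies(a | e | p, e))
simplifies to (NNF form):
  e | (~a & ~p)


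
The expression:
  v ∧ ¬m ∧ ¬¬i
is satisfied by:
  {i: True, v: True, m: False}


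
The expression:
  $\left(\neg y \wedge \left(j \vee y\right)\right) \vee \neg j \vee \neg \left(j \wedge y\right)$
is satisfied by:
  {y: False, j: False}
  {j: True, y: False}
  {y: True, j: False}


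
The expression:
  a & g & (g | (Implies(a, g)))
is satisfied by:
  {a: True, g: True}


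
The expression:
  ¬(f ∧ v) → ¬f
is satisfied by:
  {v: True, f: False}
  {f: False, v: False}
  {f: True, v: True}


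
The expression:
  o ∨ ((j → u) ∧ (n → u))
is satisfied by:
  {o: True, u: True, j: False, n: False}
  {n: True, o: True, u: True, j: False}
  {o: True, u: True, j: True, n: False}
  {n: True, o: True, u: True, j: True}
  {o: True, j: False, u: False, n: False}
  {o: True, n: True, j: False, u: False}
  {o: True, j: True, u: False, n: False}
  {o: True, n: True, j: True, u: False}
  {u: True, n: False, j: False, o: False}
  {n: True, u: True, j: False, o: False}
  {u: True, j: True, n: False, o: False}
  {n: True, u: True, j: True, o: False}
  {n: False, j: False, u: False, o: False}


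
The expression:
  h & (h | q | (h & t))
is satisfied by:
  {h: True}


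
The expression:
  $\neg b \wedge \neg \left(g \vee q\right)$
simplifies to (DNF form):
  $\neg b \wedge \neg g \wedge \neg q$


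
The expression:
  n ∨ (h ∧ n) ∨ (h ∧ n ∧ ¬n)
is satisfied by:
  {n: True}


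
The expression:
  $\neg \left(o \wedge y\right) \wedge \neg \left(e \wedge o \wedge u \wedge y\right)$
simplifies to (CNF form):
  $\neg o \vee \neg y$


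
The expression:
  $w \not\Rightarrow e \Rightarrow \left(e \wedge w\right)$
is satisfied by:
  {e: True, w: False}
  {w: False, e: False}
  {w: True, e: True}


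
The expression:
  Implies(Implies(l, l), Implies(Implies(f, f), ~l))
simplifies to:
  ~l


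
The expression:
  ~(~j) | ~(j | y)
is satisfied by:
  {j: True, y: False}
  {y: False, j: False}
  {y: True, j: True}


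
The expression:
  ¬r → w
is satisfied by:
  {r: True, w: True}
  {r: True, w: False}
  {w: True, r: False}


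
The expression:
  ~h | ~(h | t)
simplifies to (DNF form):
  ~h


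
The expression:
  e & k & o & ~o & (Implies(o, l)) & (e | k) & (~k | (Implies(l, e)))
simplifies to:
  False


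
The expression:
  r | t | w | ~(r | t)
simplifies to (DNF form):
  True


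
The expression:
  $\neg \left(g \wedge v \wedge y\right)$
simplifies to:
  $\neg g \vee \neg v \vee \neg y$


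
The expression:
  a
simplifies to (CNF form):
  a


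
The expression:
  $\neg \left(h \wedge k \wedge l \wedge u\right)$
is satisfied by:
  {l: False, k: False, u: False, h: False}
  {h: True, l: False, k: False, u: False}
  {u: True, l: False, k: False, h: False}
  {h: True, u: True, l: False, k: False}
  {k: True, h: False, l: False, u: False}
  {h: True, k: True, l: False, u: False}
  {u: True, k: True, h: False, l: False}
  {h: True, u: True, k: True, l: False}
  {l: True, u: False, k: False, h: False}
  {h: True, l: True, u: False, k: False}
  {u: True, l: True, h: False, k: False}
  {h: True, u: True, l: True, k: False}
  {k: True, l: True, u: False, h: False}
  {h: True, k: True, l: True, u: False}
  {u: True, k: True, l: True, h: False}


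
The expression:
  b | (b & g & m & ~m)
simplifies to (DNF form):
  b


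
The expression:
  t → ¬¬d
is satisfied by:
  {d: True, t: False}
  {t: False, d: False}
  {t: True, d: True}


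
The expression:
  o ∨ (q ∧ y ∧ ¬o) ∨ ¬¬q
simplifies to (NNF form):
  o ∨ q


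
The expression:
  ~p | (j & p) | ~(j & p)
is always true.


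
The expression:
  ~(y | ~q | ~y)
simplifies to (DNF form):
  False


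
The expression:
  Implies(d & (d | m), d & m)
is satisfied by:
  {m: True, d: False}
  {d: False, m: False}
  {d: True, m: True}


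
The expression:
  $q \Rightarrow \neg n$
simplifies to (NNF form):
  $\neg n \vee \neg q$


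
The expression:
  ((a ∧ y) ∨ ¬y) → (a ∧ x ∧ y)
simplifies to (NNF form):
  y ∧ (x ∨ ¬a)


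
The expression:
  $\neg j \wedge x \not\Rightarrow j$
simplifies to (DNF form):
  $x \wedge \neg j$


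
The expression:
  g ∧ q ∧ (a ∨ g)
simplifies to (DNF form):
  g ∧ q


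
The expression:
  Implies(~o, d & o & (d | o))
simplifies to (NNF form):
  o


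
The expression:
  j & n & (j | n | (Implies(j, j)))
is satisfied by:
  {j: True, n: True}


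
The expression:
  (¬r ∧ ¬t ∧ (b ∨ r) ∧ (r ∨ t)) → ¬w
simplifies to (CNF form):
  True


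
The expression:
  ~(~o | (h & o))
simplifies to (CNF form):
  o & ~h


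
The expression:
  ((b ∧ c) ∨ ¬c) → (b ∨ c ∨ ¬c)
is always true.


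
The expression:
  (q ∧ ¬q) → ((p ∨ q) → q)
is always true.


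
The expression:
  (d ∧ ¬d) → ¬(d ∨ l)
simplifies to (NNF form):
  True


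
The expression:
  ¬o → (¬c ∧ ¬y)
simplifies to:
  o ∨ (¬c ∧ ¬y)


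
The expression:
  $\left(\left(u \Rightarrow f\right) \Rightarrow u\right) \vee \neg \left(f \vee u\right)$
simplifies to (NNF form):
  $u \vee \neg f$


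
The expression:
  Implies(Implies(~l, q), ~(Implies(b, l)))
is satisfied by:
  {b: True, l: False, q: False}
  {l: False, q: False, b: False}
  {b: True, q: True, l: False}


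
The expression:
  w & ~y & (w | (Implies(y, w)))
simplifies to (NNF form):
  w & ~y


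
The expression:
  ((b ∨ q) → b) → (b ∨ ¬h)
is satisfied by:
  {b: True, q: True, h: False}
  {b: True, h: False, q: False}
  {q: True, h: False, b: False}
  {q: False, h: False, b: False}
  {b: True, q: True, h: True}
  {b: True, h: True, q: False}
  {q: True, h: True, b: False}


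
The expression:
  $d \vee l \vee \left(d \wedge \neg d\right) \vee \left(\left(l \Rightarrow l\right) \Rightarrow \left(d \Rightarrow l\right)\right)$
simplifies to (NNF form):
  $\text{True}$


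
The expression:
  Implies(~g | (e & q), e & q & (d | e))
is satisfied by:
  {e: True, g: True, q: True}
  {e: True, g: True, q: False}
  {g: True, q: True, e: False}
  {g: True, q: False, e: False}
  {e: True, q: True, g: False}


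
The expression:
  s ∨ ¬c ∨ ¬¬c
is always true.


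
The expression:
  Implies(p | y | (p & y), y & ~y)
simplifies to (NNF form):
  ~p & ~y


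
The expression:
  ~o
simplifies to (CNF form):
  ~o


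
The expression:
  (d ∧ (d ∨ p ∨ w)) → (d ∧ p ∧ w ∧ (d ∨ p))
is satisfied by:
  {p: True, w: True, d: False}
  {p: True, w: False, d: False}
  {w: True, p: False, d: False}
  {p: False, w: False, d: False}
  {d: True, p: True, w: True}


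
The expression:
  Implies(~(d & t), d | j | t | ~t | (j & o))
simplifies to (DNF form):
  True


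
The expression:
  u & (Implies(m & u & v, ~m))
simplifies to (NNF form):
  u & (~m | ~v)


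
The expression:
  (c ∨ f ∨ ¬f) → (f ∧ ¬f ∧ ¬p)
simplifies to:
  False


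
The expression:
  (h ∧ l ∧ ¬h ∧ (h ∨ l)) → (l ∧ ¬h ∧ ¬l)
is always true.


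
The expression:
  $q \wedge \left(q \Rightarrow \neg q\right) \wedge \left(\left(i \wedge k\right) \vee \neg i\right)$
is never true.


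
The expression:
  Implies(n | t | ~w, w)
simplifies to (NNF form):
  w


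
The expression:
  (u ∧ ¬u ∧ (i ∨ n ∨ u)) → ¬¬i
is always true.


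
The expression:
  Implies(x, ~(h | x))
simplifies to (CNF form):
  ~x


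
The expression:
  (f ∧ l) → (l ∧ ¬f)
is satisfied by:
  {l: False, f: False}
  {f: True, l: False}
  {l: True, f: False}


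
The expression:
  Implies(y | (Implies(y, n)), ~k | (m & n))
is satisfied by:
  {n: True, m: True, k: False}
  {n: True, m: False, k: False}
  {m: True, n: False, k: False}
  {n: False, m: False, k: False}
  {n: True, k: True, m: True}


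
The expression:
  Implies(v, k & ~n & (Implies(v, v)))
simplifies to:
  ~v | (k & ~n)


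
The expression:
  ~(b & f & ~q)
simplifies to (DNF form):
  q | ~b | ~f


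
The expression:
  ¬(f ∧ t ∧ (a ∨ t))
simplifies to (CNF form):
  ¬f ∨ ¬t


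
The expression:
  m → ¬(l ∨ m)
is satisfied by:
  {m: False}


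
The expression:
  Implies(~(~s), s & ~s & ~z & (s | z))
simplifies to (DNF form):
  ~s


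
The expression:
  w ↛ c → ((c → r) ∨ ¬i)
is always true.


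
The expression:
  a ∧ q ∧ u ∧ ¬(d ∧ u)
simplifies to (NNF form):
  a ∧ q ∧ u ∧ ¬d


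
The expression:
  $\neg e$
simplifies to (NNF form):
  $\neg e$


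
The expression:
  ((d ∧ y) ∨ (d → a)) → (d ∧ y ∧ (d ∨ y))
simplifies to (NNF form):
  d ∧ (y ∨ ¬a)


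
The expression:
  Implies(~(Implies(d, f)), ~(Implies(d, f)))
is always true.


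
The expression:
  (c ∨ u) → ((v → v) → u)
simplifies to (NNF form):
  u ∨ ¬c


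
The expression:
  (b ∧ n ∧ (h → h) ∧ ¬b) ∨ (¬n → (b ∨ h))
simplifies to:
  b ∨ h ∨ n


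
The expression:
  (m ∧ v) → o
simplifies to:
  o ∨ ¬m ∨ ¬v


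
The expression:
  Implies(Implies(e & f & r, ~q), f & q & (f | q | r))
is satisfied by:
  {f: True, q: True}


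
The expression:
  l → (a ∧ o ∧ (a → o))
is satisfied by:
  {a: True, o: True, l: False}
  {a: True, o: False, l: False}
  {o: True, a: False, l: False}
  {a: False, o: False, l: False}
  {a: True, l: True, o: True}


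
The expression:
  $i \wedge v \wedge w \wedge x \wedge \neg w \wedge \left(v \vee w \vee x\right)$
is never true.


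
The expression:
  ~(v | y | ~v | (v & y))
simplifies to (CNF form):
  False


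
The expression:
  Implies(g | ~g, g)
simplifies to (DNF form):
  g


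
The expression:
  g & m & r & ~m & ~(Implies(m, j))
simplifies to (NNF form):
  False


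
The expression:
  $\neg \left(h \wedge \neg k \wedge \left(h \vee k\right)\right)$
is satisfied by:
  {k: True, h: False}
  {h: False, k: False}
  {h: True, k: True}


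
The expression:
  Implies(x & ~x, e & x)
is always true.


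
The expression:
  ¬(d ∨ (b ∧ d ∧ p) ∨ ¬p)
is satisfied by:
  {p: True, d: False}


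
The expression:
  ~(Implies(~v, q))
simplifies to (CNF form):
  ~q & ~v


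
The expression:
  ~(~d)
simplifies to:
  d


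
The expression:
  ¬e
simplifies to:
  ¬e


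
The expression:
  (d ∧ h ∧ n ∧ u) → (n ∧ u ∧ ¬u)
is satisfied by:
  {u: False, d: False, n: False, h: False}
  {h: True, u: False, d: False, n: False}
  {n: True, u: False, d: False, h: False}
  {h: True, n: True, u: False, d: False}
  {d: True, h: False, u: False, n: False}
  {h: True, d: True, u: False, n: False}
  {n: True, d: True, h: False, u: False}
  {h: True, n: True, d: True, u: False}
  {u: True, n: False, d: False, h: False}
  {h: True, u: True, n: False, d: False}
  {n: True, u: True, h: False, d: False}
  {h: True, n: True, u: True, d: False}
  {d: True, u: True, n: False, h: False}
  {h: True, d: True, u: True, n: False}
  {n: True, d: True, u: True, h: False}


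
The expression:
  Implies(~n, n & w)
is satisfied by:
  {n: True}


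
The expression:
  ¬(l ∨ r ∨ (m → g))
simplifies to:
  m ∧ ¬g ∧ ¬l ∧ ¬r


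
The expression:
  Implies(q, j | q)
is always true.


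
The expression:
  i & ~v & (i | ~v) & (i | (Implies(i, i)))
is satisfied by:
  {i: True, v: False}


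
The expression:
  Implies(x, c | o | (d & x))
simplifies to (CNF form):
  c | d | o | ~x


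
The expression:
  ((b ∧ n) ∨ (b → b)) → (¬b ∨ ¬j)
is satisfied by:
  {b: False, j: False}
  {j: True, b: False}
  {b: True, j: False}


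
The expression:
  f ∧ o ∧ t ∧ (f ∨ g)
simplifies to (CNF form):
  f ∧ o ∧ t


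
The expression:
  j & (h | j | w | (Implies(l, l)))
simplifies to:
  j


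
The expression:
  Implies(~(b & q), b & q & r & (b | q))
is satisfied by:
  {b: True, q: True}


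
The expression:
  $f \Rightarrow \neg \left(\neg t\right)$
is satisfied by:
  {t: True, f: False}
  {f: False, t: False}
  {f: True, t: True}


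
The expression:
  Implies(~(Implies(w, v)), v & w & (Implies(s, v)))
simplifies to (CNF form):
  v | ~w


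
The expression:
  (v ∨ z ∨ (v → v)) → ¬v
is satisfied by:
  {v: False}


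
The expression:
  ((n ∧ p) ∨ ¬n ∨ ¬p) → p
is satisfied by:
  {p: True}


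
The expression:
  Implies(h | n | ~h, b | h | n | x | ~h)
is always true.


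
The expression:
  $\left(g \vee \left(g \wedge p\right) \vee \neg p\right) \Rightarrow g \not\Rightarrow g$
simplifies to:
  $p \wedge \neg g$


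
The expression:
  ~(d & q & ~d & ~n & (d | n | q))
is always true.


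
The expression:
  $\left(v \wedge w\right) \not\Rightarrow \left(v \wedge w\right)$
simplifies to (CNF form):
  $\text{False}$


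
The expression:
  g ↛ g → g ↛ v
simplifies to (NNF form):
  True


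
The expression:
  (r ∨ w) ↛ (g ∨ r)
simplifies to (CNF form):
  w ∧ ¬g ∧ ¬r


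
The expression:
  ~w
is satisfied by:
  {w: False}


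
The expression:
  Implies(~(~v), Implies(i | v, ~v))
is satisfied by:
  {v: False}


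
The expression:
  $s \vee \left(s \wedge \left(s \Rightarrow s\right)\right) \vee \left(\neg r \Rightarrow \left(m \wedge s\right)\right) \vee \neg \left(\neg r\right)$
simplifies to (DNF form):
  $r \vee s$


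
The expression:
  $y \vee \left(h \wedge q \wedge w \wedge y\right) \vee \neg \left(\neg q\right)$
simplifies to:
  $q \vee y$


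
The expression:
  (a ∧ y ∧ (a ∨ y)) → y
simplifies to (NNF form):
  True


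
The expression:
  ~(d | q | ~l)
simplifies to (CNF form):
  l & ~d & ~q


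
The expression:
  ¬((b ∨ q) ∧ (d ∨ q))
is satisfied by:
  {q: False, d: False, b: False}
  {b: True, q: False, d: False}
  {d: True, q: False, b: False}


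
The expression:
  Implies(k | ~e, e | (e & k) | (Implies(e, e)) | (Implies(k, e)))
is always true.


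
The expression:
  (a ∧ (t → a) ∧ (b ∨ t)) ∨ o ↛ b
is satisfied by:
  {a: True, o: True, t: True, b: False}
  {a: True, o: True, t: False, b: False}
  {a: True, t: True, o: False, b: False}
  {a: True, b: True, o: True, t: True}
  {a: True, b: True, o: True, t: False}
  {a: True, b: True, o: False, t: True}
  {a: True, b: True, o: False, t: False}
  {o: True, t: True, a: False, b: False}
  {o: True, a: False, t: False, b: False}


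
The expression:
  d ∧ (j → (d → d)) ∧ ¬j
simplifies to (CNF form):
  d ∧ ¬j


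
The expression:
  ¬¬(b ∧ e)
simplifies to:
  b ∧ e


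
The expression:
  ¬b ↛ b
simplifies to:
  ¬b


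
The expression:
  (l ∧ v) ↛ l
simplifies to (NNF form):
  False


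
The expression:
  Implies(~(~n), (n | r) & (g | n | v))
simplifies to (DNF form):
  True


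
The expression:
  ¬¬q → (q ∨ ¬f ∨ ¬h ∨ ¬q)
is always true.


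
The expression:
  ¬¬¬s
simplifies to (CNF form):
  ¬s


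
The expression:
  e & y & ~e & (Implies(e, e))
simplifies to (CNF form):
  False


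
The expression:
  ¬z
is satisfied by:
  {z: False}


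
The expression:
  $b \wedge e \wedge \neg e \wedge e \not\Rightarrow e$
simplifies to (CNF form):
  $\text{False}$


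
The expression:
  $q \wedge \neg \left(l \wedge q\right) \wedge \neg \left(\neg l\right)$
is never true.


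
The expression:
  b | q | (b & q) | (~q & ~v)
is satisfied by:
  {b: True, q: True, v: False}
  {b: True, v: False, q: False}
  {q: True, v: False, b: False}
  {q: False, v: False, b: False}
  {b: True, q: True, v: True}
  {b: True, v: True, q: False}
  {q: True, v: True, b: False}


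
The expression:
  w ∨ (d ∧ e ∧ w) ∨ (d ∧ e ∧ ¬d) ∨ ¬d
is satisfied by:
  {w: True, d: False}
  {d: False, w: False}
  {d: True, w: True}


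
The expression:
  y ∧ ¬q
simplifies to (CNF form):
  y ∧ ¬q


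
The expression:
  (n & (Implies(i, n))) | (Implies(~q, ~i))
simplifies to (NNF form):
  n | q | ~i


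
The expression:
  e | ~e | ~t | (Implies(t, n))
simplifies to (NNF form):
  True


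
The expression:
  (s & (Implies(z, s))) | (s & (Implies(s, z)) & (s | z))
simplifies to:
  s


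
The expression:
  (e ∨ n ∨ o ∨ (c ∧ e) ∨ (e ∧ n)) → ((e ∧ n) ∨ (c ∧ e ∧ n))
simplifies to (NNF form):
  (e ∨ ¬n) ∧ (e ∨ ¬o) ∧ (n ∨ ¬e)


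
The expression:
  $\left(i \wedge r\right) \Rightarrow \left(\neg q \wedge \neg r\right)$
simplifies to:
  $\neg i \vee \neg r$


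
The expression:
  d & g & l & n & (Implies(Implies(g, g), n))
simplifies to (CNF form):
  d & g & l & n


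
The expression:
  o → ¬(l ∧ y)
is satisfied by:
  {l: False, o: False, y: False}
  {y: True, l: False, o: False}
  {o: True, l: False, y: False}
  {y: True, o: True, l: False}
  {l: True, y: False, o: False}
  {y: True, l: True, o: False}
  {o: True, l: True, y: False}


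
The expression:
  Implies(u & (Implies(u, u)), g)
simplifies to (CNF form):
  g | ~u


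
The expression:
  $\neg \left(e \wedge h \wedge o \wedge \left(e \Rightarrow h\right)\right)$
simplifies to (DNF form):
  $\neg e \vee \neg h \vee \neg o$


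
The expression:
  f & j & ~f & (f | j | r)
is never true.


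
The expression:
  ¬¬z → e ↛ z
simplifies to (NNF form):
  ¬z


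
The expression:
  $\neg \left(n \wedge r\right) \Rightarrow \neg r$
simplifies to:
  $n \vee \neg r$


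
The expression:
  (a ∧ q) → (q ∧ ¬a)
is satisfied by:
  {q: False, a: False}
  {a: True, q: False}
  {q: True, a: False}


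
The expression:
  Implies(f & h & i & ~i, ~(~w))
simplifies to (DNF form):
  True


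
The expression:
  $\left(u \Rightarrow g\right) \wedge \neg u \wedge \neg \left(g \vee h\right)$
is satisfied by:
  {g: False, u: False, h: False}


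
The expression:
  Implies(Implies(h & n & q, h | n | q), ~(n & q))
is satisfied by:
  {q: False, n: False}
  {n: True, q: False}
  {q: True, n: False}


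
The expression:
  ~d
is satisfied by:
  {d: False}


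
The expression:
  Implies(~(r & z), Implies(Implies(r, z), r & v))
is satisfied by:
  {r: True}


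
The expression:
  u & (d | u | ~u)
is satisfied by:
  {u: True}


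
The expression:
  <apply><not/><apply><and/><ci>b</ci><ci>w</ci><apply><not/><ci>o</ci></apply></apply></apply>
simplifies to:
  <apply><or/><ci>o</ci><apply><not/><ci>b</ci></apply><apply><not/><ci>w</ci></apply></apply>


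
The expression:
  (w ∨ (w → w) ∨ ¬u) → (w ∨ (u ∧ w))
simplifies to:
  w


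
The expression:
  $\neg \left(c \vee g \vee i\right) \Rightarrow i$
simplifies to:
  $c \vee g \vee i$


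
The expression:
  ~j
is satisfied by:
  {j: False}


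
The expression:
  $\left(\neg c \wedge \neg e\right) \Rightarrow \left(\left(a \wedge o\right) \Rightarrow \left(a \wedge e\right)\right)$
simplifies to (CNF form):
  $c \vee e \vee \neg a \vee \neg o$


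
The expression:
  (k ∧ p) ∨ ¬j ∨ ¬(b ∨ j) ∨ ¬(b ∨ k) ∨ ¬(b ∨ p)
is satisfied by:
  {p: True, k: True, b: False, j: False}
  {p: True, k: False, b: False, j: False}
  {k: True, j: False, p: False, b: False}
  {j: False, k: False, p: False, b: False}
  {j: True, p: True, k: True, b: False}
  {j: True, p: True, k: False, b: False}
  {j: True, k: True, p: False, b: False}
  {j: True, k: False, p: False, b: False}
  {b: True, p: True, k: True, j: False}
  {b: True, p: True, k: False, j: False}
  {b: True, k: True, p: False, j: False}
  {b: True, k: False, p: False, j: False}
  {j: True, b: True, p: True, k: True}


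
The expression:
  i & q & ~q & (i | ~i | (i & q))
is never true.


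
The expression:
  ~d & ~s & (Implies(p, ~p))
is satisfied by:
  {d: False, p: False, s: False}


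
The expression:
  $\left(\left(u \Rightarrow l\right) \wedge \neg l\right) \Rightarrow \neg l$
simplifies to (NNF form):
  $\text{True}$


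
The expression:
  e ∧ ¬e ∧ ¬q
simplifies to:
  False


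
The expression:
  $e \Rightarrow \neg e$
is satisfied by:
  {e: False}


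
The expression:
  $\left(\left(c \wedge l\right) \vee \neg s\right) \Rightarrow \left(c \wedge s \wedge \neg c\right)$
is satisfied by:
  {s: True, l: False, c: False}
  {c: True, s: True, l: False}
  {l: True, s: True, c: False}


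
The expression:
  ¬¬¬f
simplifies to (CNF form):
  ¬f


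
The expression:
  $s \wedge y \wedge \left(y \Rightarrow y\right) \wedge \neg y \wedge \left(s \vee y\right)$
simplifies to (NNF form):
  $\text{False}$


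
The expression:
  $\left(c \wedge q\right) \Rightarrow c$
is always true.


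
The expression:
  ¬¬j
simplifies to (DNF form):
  j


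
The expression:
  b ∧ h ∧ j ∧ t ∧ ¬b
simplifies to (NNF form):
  False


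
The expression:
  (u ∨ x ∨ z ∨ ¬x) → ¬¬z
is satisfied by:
  {z: True}


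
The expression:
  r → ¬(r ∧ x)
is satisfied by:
  {x: False, r: False}
  {r: True, x: False}
  {x: True, r: False}


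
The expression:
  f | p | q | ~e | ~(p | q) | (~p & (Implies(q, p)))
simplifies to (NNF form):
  True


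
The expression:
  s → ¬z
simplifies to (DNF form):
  ¬s ∨ ¬z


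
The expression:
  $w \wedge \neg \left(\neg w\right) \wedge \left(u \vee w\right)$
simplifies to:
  $w$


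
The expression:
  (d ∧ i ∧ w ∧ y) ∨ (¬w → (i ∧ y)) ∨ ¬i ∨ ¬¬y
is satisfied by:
  {y: True, w: True, i: False}
  {y: True, w: False, i: False}
  {w: True, y: False, i: False}
  {y: False, w: False, i: False}
  {y: True, i: True, w: True}
  {y: True, i: True, w: False}
  {i: True, w: True, y: False}


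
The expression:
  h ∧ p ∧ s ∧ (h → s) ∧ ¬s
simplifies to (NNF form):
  False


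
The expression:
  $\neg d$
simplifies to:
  $\neg d$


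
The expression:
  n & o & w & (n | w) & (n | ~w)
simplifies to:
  n & o & w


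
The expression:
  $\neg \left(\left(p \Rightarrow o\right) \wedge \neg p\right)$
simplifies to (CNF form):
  $p$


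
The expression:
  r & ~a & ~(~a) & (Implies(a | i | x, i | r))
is never true.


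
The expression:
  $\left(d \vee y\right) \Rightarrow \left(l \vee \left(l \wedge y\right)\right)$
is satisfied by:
  {l: True, y: False, d: False}
  {d: True, l: True, y: False}
  {l: True, y: True, d: False}
  {d: True, l: True, y: True}
  {d: False, y: False, l: False}


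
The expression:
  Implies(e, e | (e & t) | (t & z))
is always true.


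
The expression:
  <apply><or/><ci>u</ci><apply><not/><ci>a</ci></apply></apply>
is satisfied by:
  {u: True, a: False}
  {a: False, u: False}
  {a: True, u: True}


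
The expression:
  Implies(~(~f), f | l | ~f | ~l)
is always true.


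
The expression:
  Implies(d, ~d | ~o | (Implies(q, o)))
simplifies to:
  True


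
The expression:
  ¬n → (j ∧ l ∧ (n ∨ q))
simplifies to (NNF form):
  n ∨ (j ∧ l ∧ q)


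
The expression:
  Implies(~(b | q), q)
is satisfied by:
  {b: True, q: True}
  {b: True, q: False}
  {q: True, b: False}


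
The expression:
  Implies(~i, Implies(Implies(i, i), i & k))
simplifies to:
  i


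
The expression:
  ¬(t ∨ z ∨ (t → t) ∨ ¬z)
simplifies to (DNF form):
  False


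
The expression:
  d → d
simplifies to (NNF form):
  True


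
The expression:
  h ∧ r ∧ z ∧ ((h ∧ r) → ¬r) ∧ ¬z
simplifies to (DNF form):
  False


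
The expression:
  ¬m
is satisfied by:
  {m: False}


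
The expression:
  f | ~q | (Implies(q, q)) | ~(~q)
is always true.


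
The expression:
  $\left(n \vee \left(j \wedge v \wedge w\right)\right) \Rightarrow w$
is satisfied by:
  {w: True, n: False}
  {n: False, w: False}
  {n: True, w: True}


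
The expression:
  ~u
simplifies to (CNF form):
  ~u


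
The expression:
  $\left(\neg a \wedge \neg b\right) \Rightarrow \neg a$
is always true.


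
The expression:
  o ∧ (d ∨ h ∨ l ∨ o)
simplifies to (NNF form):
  o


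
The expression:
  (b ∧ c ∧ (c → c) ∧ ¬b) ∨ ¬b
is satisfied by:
  {b: False}


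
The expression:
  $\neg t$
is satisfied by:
  {t: False}


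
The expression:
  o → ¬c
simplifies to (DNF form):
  ¬c ∨ ¬o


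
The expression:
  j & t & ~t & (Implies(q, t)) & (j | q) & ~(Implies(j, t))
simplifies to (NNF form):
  False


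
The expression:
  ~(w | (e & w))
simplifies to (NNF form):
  ~w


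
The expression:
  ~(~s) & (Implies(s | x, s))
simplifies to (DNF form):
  s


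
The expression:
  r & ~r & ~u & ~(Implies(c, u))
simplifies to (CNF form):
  False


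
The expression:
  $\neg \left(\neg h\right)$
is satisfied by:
  {h: True}


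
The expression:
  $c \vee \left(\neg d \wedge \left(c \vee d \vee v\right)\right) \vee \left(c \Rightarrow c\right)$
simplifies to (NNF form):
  $\text{True}$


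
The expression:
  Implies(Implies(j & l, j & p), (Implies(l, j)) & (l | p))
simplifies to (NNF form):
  (j & l) | (p & ~l)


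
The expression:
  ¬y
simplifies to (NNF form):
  ¬y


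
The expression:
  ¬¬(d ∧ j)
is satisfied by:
  {j: True, d: True}


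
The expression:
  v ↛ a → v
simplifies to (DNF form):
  True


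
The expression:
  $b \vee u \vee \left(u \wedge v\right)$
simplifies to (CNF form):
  $b \vee u$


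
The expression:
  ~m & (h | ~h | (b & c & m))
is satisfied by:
  {m: False}


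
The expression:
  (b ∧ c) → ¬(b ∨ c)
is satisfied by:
  {c: False, b: False}
  {b: True, c: False}
  {c: True, b: False}


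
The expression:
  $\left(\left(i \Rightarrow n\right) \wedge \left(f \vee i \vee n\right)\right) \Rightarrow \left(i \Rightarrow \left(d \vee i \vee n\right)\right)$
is always true.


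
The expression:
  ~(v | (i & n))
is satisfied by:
  {n: False, v: False, i: False}
  {i: True, n: False, v: False}
  {n: True, i: False, v: False}


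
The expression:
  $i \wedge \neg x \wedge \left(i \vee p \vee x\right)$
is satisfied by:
  {i: True, x: False}


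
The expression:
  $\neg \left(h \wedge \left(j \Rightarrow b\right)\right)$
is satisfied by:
  {j: True, b: False, h: False}
  {b: False, h: False, j: False}
  {j: True, b: True, h: False}
  {b: True, j: False, h: False}
  {h: True, j: True, b: False}


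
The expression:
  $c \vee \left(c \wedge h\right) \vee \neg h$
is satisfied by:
  {c: True, h: False}
  {h: False, c: False}
  {h: True, c: True}


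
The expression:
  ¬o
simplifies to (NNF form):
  ¬o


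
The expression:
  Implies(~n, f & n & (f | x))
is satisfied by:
  {n: True}


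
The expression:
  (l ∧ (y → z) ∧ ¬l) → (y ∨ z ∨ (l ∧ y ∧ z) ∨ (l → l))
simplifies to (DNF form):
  True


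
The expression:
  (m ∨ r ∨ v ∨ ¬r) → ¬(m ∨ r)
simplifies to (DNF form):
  ¬m ∧ ¬r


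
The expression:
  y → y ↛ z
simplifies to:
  ¬y ∨ ¬z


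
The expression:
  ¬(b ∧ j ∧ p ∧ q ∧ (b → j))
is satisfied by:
  {p: False, q: False, b: False, j: False}
  {j: True, p: False, q: False, b: False}
  {b: True, p: False, q: False, j: False}
  {j: True, b: True, p: False, q: False}
  {q: True, j: False, p: False, b: False}
  {j: True, q: True, p: False, b: False}
  {b: True, q: True, j: False, p: False}
  {j: True, b: True, q: True, p: False}
  {p: True, b: False, q: False, j: False}
  {j: True, p: True, b: False, q: False}
  {b: True, p: True, j: False, q: False}
  {j: True, b: True, p: True, q: False}
  {q: True, p: True, b: False, j: False}
  {j: True, q: True, p: True, b: False}
  {b: True, q: True, p: True, j: False}


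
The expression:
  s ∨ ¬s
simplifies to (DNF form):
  True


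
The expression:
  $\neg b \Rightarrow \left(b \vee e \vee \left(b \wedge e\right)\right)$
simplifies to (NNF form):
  $b \vee e$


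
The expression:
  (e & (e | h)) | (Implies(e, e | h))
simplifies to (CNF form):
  True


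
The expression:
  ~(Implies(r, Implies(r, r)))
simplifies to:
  False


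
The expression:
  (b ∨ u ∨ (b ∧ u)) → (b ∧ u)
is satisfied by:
  {u: False, b: False}
  {b: True, u: True}


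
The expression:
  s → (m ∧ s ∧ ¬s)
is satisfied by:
  {s: False}


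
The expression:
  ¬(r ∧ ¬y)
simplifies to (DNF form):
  y ∨ ¬r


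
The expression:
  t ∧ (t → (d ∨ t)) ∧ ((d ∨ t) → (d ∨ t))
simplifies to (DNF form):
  t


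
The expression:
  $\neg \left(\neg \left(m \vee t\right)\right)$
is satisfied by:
  {t: True, m: True}
  {t: True, m: False}
  {m: True, t: False}


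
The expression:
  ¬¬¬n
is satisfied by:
  {n: False}


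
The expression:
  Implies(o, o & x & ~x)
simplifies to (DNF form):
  ~o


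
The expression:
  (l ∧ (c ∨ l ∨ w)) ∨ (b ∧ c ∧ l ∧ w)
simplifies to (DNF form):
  l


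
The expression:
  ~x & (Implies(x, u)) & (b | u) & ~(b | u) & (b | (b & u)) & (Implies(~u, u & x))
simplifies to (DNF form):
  False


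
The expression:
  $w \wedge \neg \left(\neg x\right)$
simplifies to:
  $w \wedge x$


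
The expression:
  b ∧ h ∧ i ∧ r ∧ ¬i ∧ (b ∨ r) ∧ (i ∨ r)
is never true.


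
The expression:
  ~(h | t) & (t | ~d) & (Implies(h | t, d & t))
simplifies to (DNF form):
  ~d & ~h & ~t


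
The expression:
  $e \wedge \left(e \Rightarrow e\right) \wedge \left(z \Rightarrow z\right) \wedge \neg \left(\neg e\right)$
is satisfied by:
  {e: True}


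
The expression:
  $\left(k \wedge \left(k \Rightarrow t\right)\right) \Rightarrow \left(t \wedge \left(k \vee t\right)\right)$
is always true.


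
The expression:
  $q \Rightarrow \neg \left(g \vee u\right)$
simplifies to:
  $\left(\neg g \wedge \neg u\right) \vee \neg q$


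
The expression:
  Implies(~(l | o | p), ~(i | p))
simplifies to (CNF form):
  l | o | p | ~i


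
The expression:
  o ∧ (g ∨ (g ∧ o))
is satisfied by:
  {g: True, o: True}


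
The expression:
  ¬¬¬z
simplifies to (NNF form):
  ¬z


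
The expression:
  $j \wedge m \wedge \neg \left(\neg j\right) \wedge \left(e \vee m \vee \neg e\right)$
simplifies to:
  $j \wedge m$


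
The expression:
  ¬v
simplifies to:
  ¬v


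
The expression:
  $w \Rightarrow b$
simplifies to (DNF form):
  $b \vee \neg w$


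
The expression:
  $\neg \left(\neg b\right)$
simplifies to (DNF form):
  $b$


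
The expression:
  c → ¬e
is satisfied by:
  {c: False, e: False}
  {e: True, c: False}
  {c: True, e: False}


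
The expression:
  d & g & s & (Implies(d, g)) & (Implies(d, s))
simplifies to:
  d & g & s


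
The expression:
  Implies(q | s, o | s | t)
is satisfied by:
  {t: True, o: True, s: True, q: False}
  {t: True, o: True, s: False, q: False}
  {t: True, s: True, q: False, o: False}
  {t: True, s: False, q: False, o: False}
  {o: True, s: True, q: False, t: False}
  {o: True, s: False, q: False, t: False}
  {s: True, o: False, q: False, t: False}
  {s: False, o: False, q: False, t: False}
  {t: True, o: True, q: True, s: True}
  {t: True, o: True, q: True, s: False}
  {t: True, q: True, s: True, o: False}
  {t: True, q: True, s: False, o: False}
  {q: True, o: True, s: True, t: False}
  {q: True, o: True, s: False, t: False}
  {q: True, s: True, o: False, t: False}


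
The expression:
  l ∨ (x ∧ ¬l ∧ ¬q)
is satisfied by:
  {l: True, x: True, q: False}
  {l: True, x: False, q: False}
  {q: True, l: True, x: True}
  {q: True, l: True, x: False}
  {x: True, q: False, l: False}


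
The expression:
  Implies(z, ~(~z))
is always true.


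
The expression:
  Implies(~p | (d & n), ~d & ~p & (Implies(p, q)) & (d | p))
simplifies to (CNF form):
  p & (~d | ~n)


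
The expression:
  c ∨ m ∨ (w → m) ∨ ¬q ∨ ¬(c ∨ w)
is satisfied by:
  {c: True, m: True, w: False, q: False}
  {c: True, w: False, q: False, m: False}
  {m: True, w: False, q: False, c: False}
  {m: False, w: False, q: False, c: False}
  {c: True, q: True, m: True, w: False}
  {c: True, q: True, m: False, w: False}
  {q: True, m: True, c: False, w: False}
  {q: True, c: False, w: False, m: False}
  {m: True, c: True, w: True, q: False}
  {c: True, w: True, m: False, q: False}
  {m: True, w: True, c: False, q: False}
  {w: True, c: False, q: False, m: False}
  {c: True, q: True, w: True, m: True}
  {c: True, q: True, w: True, m: False}
  {q: True, w: True, m: True, c: False}


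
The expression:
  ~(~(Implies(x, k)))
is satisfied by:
  {k: True, x: False}
  {x: False, k: False}
  {x: True, k: True}


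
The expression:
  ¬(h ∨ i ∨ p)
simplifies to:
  ¬h ∧ ¬i ∧ ¬p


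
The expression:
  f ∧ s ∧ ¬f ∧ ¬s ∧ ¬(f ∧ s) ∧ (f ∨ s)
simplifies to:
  False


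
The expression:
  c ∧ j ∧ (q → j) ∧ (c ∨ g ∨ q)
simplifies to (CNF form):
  c ∧ j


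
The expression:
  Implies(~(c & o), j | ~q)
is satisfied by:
  {c: True, j: True, o: True, q: False}
  {c: True, j: True, o: False, q: False}
  {j: True, o: True, c: False, q: False}
  {j: True, c: False, o: False, q: False}
  {c: True, o: True, j: False, q: False}
  {c: True, o: False, j: False, q: False}
  {o: True, c: False, j: False, q: False}
  {c: False, o: False, j: False, q: False}
  {c: True, q: True, j: True, o: True}
  {c: True, q: True, j: True, o: False}
  {q: True, j: True, o: True, c: False}
  {q: True, j: True, o: False, c: False}
  {q: True, c: True, o: True, j: False}


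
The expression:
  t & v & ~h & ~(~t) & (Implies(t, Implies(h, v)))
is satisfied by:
  {t: True, v: True, h: False}


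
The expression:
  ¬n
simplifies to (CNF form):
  ¬n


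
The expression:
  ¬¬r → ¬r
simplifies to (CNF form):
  ¬r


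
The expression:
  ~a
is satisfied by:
  {a: False}


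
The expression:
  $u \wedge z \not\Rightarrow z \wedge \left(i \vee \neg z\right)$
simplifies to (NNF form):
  $\text{False}$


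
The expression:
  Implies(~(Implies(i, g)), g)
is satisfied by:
  {g: True, i: False}
  {i: False, g: False}
  {i: True, g: True}
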